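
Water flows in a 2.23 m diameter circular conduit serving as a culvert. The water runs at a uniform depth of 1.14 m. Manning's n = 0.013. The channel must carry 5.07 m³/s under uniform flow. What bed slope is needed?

S = 0.0023

For a circular section of diameter D = 2.23 m at depth y = 1.14 m, the central angle is θ = 2 arccos(1 − 2y/D) = 3.186 rad. Then A = (D²/8)(θ − sin θ) = 2.009 m² and P = Dθ/2 = 3.553 m.
Hydraulic radius R = A/P = 2.009/3.553 = 0.5653 m.
From Manning's equation, S = [nQ / (1 A R^(2/3))]² = [0.013 × 5.07 / (1 × 2.009 × 0.5653^(2/3))]² = 0.0023.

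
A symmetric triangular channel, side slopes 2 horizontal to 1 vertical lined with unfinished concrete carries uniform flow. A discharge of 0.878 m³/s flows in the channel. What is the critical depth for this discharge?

At critical depth, Q² T / (g A³) = 1, i.e. A³/T = Q²/g = 0.878²/9.81 = 0.07858.
Try y = 0.41 m: A³/T = 0.02317 — short.
Try y = 0.612 m: A³/T = 0.1717 — over.
Try y = 0.523 m: A³/T = 0.07826 — ≈ 0.07858.

y_c = 0.523 m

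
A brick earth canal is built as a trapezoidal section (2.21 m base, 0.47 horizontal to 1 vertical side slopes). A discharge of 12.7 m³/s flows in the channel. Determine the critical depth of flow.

At critical depth, Q² T / (g A³) = 1, i.e. A³/T = Q²/g = 12.7²/9.81 = 16.44.
Try y = 1.5 m: A³/T = 23.09 — high.
Try y = 0.982 m: A³/T = 5.763 — low.
Try y = 1.35 m: A³/T = 16.28 — ≈ 16.44.

y_c = 1.35 m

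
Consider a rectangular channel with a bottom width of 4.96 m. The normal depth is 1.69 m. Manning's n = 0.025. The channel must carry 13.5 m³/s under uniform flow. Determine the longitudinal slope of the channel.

S = 0.00161

Flow area A = b·y = 4.96 × 1.69 = 8.382 m². Wetted perimeter P = b + 2y = 4.96 + 2×1.69 = 8.34 m.
Hydraulic radius R = A/P = 8.382/8.34 = 1.005 m.
From Manning's equation, S = [nQ / (1 A R^(2/3))]² = [0.025 × 13.5 / (1 × 8.382 × 1.005^(2/3))]² = 0.00161.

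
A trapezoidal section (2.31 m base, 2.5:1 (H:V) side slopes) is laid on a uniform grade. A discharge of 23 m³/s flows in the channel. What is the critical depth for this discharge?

y_c = 1.38 m

At critical depth, Q² T / (g A³) = 1, i.e. A³/T = Q²/g = 23²/9.81 = 53.92.
Trying y = 1 m: A³/T = 15.22 — too small.
Trying y = 1.63 m: A³/T = 107.8 — too large.
Trying y = 1.38 m: A³/T = 54.53 — matches.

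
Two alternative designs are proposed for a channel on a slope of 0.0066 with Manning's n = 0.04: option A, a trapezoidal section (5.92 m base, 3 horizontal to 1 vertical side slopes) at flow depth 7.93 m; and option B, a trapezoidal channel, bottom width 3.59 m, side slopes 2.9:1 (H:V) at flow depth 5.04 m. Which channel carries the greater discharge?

channel A

Channel A: With bottom width b = 5.92 m and side slope z = 3: A = (b + zy)y = (5.92 + 3×7.93)×7.93 = 235.6 m²; P = b + 2y√(1+z²) = 5.92 + 2×7.93×3.162 = 56.07 m. Hydraulic radius R = A/P = 235.6/56.07 = 4.202 m. Q_A = (1/0.04)·235.6·4.202^(2/3)·√0.0066 = 1246 m³/s.
Channel B: With bottom width b = 3.59 m and side slope z = 2.9: A = (b + zy)y = (3.59 + 2.9×5.04)×5.04 = 91.76 m²; P = b + 2y√(1+z²) = 3.59 + 2×5.04×3.068 = 34.51 m. Hydraulic radius R = A/P = 91.76/34.51 = 2.659 m. Q_B = (1/0.04)·91.76·2.659^(2/3)·√0.0066 = 357.7 m³/s.
Q_A = 1246 m³/s vs Q_B = 357.7 m³/s, so channel A carries more.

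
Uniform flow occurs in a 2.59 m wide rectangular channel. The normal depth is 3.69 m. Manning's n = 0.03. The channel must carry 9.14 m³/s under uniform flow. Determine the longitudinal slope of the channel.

Flow area A = b·y = 2.59 × 3.69 = 9.557 m². Wetted perimeter P = b + 2y = 2.59 + 2×3.69 = 9.97 m.
Hydraulic radius R = A/P = 9.557/9.97 = 0.9586 m.
From Manning's equation, S = [nQ / (1 A R^(2/3))]² = [0.03 × 9.14 / (1 × 9.557 × 0.9586^(2/3))]² = 0.000871.

S = 0.000871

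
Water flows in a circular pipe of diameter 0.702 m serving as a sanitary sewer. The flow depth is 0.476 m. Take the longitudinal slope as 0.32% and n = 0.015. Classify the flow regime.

subcritical

For a circular section of diameter D = 0.702 m at depth y = 0.476 m, the central angle is θ = 2 arccos(1 − 2y/D) = 3.87 rad. Then A = (D²/8)(θ − sin θ) = 0.2794 m² and P = Dθ/2 = 1.358 m.
Hydraulic radius R = A/P = 0.2794/1.358 = 0.2057 m.
V = (1/n) R^(2/3) √S = (1/0.015) × 0.2057^(2/3) × √0.0032 = 1.314 m/s. Hydraulic depth D_h = A/T = 0.2794/0.656 = 0.4259 m.
Froude number Fr = V/√(g·D_h) = 1.314/√(9.81×0.4259) = 0.643, which is less than 1, so the flow is subcritical.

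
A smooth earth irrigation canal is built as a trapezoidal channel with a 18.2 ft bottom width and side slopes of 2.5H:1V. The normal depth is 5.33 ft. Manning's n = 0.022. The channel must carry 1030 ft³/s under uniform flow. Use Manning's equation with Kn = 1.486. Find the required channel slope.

With bottom width b = 18.2 ft and side slope z = 2.5: A = (b + zy)y = (18.2 + 2.5×5.33)×5.33 = 168 ft²; P = b + 2y√(1+z²) = 18.2 + 2×5.33×2.693 = 46.9 ft.
Hydraulic radius R = A/P = 168/46.9 = 3.582 ft.
From Manning's equation, S = [nQ / (1.486 A R^(2/3))]² = [0.022 × 1030 / (1.486 × 168 × 3.582^(2/3))]² = 0.0015.

S = 0.0015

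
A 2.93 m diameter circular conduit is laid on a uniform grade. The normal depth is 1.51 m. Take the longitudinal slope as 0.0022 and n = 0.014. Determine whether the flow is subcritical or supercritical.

subcritical

For a circular section of diameter D = 2.93 m at depth y = 1.51 m, the central angle is θ = 2 arccos(1 − 2y/D) = 3.203 rad. Then A = (D²/8)(θ − sin θ) = 3.503 m² and P = Dθ/2 = 4.692 m.
Hydraulic radius R = A/P = 3.503/4.692 = 0.7465 m.
V = (1/n) R^(2/3) √S = (1/0.014) × 0.7465^(2/3) × √0.0022 = 2.757 m/s. Hydraulic depth D_h = A/T = 3.503/2.929 = 1.196 m.
Froude number Fr = V/√(g·D_h) = 2.757/√(9.81×1.196) = 0.805, which is less than 1, so the flow is subcritical.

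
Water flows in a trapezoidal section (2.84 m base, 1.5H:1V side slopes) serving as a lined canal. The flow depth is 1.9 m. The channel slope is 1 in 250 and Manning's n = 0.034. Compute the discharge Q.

Q = 21.6 m³/s

With bottom width b = 2.84 m and side slope z = 1.5: A = (b + zy)y = (2.84 + 1.5×1.9)×1.9 = 10.81 m²; P = b + 2y√(1+z²) = 2.84 + 2×1.9×1.803 = 9.691 m.
Hydraulic radius R = A/P = 10.81/9.691 = 1.116 m.
Manning's equation: Q = (1/n) A R^(2/3) S^(1/2) = (1/0.034) × 10.81 × 1.116^(2/3) × 0.004^(1/2) = 21.6 m³/s.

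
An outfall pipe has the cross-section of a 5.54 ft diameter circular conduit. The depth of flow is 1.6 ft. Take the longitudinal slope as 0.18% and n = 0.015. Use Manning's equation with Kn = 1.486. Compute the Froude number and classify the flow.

subcritical

For a circular section of diameter D = 5.54 ft at depth y = 1.6 ft, the central angle is θ = 2 arccos(1 − 2y/D) = 2.269 rad. Then A = (D²/8)(θ − sin θ) = 5.769 ft² and P = Dθ/2 = 6.286 ft.
Hydraulic radius R = A/P = 5.769/6.286 = 0.9177 ft.
V = (1.486/n) R^(2/3) √S = (1.486/0.015) × 0.9177^(2/3) × √0.0018 = 3.969 ft/s. Hydraulic depth D_h = A/T = 5.769/5.022 = 1.149 ft.
Froude number Fr = V/√(g·D_h) = 3.969/√(32.2×1.149) = 0.653, which is less than 1, so the flow is subcritical.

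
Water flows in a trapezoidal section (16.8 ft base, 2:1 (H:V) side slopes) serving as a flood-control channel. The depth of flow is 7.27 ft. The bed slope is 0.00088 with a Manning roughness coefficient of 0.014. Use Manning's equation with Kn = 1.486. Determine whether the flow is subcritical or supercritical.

subcritical

With bottom width b = 16.8 ft and side slope z = 2: A = (b + zy)y = (16.8 + 2×7.27)×7.27 = 227.8 ft²; P = b + 2y√(1+z²) = 16.8 + 2×7.27×2.236 = 49.31 ft.
Hydraulic radius R = A/P = 227.8/49.31 = 4.62 ft.
V = (1.486/n) R^(2/3) √S = (1.486/0.014) × 4.62^(2/3) × √0.00088 = 8.735 ft/s. Hydraulic depth D_h = A/T = 227.8/45.88 = 4.966 ft.
Froude number Fr = V/√(g·D_h) = 8.735/√(32.2×4.966) = 0.691, which is less than 1, so the flow is subcritical.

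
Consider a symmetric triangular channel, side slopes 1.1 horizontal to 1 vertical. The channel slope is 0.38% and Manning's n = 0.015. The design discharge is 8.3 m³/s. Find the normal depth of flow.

Manning's equation rearranged: A R^(2/3) = nQ / (1·√S) = 0.015 × 8.3 / (√0.0038) = 2.02.
Try y = 1.45 m: A R^(2/3) = 1.527 — too small.
Try y = 1.92 m: A R^(2/3) = 3.228 — too large.
Try y = 1.61 m: A R^(2/3) = 2.019 — matches.

y_n = 1.61 m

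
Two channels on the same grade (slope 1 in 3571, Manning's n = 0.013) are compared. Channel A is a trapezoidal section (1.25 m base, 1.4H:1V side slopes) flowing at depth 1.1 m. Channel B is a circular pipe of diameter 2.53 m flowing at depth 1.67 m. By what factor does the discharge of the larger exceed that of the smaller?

Channel A: With bottom width b = 1.25 m and side slope z = 1.4: A = (b + zy)y = (1.25 + 1.4×1.1)×1.1 = 3.069 m²; P = b + 2y√(1+z²) = 1.25 + 2×1.1×1.72 = 5.035 m. Hydraulic radius R = A/P = 3.069/5.035 = 0.6095 m. Q_A = (1/0.013)·3.069·0.6095^(2/3)·√0.00028 = 2.84 m³/s.
Channel B: For a circular section of diameter D = 2.53 m at depth y = 1.67 m, the central angle is θ = 2 arccos(1 − 2y/D) = 3.793 rad. Then A = (D²/8)(θ − sin θ) = 3.52 m² and P = Dθ/2 = 4.799 m. Hydraulic radius R = A/P = 3.52/4.799 = 0.7336 m. Q_B = (1/0.013)·3.52·0.7336^(2/3)·√0.00028 = 3.686 m³/s.
The larger discharge is 3.686 m³/s and the smaller is 2.84 m³/s; the ratio is 1.3.

1.3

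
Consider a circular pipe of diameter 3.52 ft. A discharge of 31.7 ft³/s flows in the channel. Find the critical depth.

At critical depth, Q² T / (g A³) = 1, i.e. A³/T = Q²/g = 31.7²/32.2 = 31.21.
Try y = 1.9 ft: A³/T = 43.84 — too large.
Try y = 1.24 ft: A³/T = 8.539 — too small.
Try y = 1.74 ft: A³/T = 31.33 — matches.

y_c = 1.74 ft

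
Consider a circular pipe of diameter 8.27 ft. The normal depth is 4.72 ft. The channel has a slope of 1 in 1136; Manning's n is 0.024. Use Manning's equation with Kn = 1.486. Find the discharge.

Q = 99.5 ft³/s

For a circular section of diameter D = 8.27 ft at depth y = 4.72 ft, the central angle is θ = 2 arccos(1 − 2y/D) = 3.425 rad. Then A = (D²/8)(θ − sin θ) = 31.68 ft² and P = Dθ/2 = 14.16 ft.
Hydraulic radius R = A/P = 31.68/14.16 = 2.237 ft.
Manning's equation: Q = (1.486/n) A R^(2/3) S^(1/2) = (1.486/0.024) × 31.68 × 2.237^(2/3) × 0.0008803^(1/2) = 99.5 ft³/s.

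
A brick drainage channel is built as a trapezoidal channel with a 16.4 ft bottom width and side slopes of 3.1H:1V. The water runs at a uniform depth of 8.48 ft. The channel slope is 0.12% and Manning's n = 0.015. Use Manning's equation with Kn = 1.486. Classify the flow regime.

With bottom width b = 16.4 ft and side slope z = 3.1: A = (b + zy)y = (16.4 + 3.1×8.48)×8.48 = 362 ft²; P = b + 2y√(1+z²) = 16.4 + 2×8.48×3.257 = 71.64 ft.
Hydraulic radius R = A/P = 362/71.64 = 5.053 ft.
V = (1.486/n) R^(2/3) √S = (1.486/0.015) × 5.053^(2/3) × √0.0012 = 10.1 ft/s. Hydraulic depth D_h = A/T = 362/68.98 = 5.248 ft.
Froude number Fr = V/√(g·D_h) = 10.1/√(32.2×5.248) = 0.777, which is less than 1, so the flow is subcritical.

subcritical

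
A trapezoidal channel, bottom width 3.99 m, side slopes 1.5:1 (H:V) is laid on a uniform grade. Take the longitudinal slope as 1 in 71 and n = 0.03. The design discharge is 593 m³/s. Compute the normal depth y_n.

Manning's equation rearranged: A R^(2/3) = nQ / (1·√S) = 0.03 × 593 / (√0.01408) = 149.9.
Try y = 6.42 m: A R^(2/3) = 190.8 — too large.
Try y = 4.29 m: A R^(2/3) = 77.89 — too small.
Try y = 5.77 m: A R^(2/3) = 149.8 — close enough.

y_n = 5.77 m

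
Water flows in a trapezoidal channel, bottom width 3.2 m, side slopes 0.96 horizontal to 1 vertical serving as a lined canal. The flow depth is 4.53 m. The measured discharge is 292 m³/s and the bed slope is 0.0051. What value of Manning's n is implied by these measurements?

n = 0.014

With bottom width b = 3.2 m and side slope z = 0.96: A = (b + zy)y = (3.2 + 0.96×4.53)×4.53 = 34.2 m²; P = b + 2y√(1+z²) = 3.2 + 2×4.53×1.386 = 15.76 m.
Hydraulic radius R = A/P = 34.2/15.76 = 2.17 m.
Rearranging Manning's equation: n = (1/Q) A R^(2/3) S^(1/2) = (1/292) × 34.2 × 2.17^(2/3) × √0.0051 = 0.014.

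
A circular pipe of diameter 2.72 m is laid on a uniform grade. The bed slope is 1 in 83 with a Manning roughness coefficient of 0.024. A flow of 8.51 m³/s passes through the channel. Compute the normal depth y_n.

Manning's equation rearranged: A R^(2/3) = nQ / (1·√S) = 0.024 × 8.51 / (√0.01205) = 1.861.
At y = 0.879 m: A R^(2/3) = 1.015 — low.
At y = 1.55 m: A R^(2/3) = 2.786 — high.
At y = 1.22 m: A R^(2/3) = 1.861 — close enough.

y_n = 1.22 m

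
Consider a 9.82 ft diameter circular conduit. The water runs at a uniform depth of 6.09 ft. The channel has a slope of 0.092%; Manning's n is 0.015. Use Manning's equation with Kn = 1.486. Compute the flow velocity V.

For a circular section of diameter D = 9.82 ft at depth y = 6.09 ft, the central angle is θ = 2 arccos(1 − 2y/D) = 3.627 rad. Then A = (D²/8)(θ − sin θ) = 49.34 ft² and P = Dθ/2 = 17.81 ft.
Hydraulic radius R = A/P = 49.34/17.81 = 2.771 ft.
From Manning's equation, V = (1.486/n) R^(2/3) S^(1/2) = (1.486/0.015) × 2.771^(2/3) × 0.00092^(1/2) = 5.93 ft/s.

V = 5.93 ft/s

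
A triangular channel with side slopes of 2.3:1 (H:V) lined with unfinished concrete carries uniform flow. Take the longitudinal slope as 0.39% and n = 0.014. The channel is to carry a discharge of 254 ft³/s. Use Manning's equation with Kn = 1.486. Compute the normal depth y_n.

Manning's equation rearranged: A R^(2/3) = nQ / (1.486·√S) = 0.014 × 254 / (1.486 × √0.0039) = 38.32.
Trying y = 2.71 ft: A R^(2/3) = 19.52 — short.
Trying y = 3.49 ft: A R^(2/3) = 38.33 — close enough.

y_n = 3.49 ft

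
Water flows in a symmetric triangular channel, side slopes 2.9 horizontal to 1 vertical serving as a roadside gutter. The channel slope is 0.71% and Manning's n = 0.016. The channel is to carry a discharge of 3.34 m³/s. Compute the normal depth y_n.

y_n = 0.682 m

Manning's equation rearranged: A R^(2/3) = nQ / (1·√S) = 0.016 × 3.34 / (√0.0071) = 0.6342.
At y = 0.574 m: A R^(2/3) = 0.4004 — low.
At y = 0.778 m: A R^(2/3) = 0.901 — high.
At y = 0.682 m: A R^(2/3) = 0.6342 — matches.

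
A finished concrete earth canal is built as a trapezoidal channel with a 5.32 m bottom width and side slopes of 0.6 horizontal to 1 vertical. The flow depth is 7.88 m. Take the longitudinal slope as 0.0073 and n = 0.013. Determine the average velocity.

With bottom width b = 5.32 m and side slope z = 0.6: A = (b + zy)y = (5.32 + 0.6×7.88)×7.88 = 79.18 m²; P = b + 2y√(1+z²) = 5.32 + 2×7.88×1.166 = 23.7 m.
Hydraulic radius R = A/P = 79.18/23.7 = 3.341 m.
From Manning's equation, V = (1/n) R^(2/3) S^(1/2) = (1/0.013) × 3.341^(2/3) × 0.0073^(1/2) = 14.7 m/s.

V = 14.7 m/s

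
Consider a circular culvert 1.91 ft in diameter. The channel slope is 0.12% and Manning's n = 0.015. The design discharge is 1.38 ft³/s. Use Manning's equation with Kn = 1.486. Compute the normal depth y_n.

Manning's equation rearranged: A R^(2/3) = nQ / (1.486·√S) = 0.015 × 1.38 / (1.486 × √0.0012) = 0.4021.
Trying y = 0.476 ft: A R^(2/3) = 0.2383 — low.
Trying y = 0.733 ft: A R^(2/3) = 0.5466 — high.
Trying y = 0.623 ft: A R^(2/3) = 0.4026 — ≈ 0.4021.

y_n = 0.623 ft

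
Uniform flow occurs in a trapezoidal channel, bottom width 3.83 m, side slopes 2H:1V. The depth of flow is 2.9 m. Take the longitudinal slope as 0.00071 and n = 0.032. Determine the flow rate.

With bottom width b = 3.83 m and side slope z = 2: A = (b + zy)y = (3.83 + 2×2.9)×2.9 = 27.93 m²; P = b + 2y√(1+z²) = 3.83 + 2×2.9×2.236 = 16.8 m.
Hydraulic radius R = A/P = 27.93/16.8 = 1.662 m.
Manning's equation: Q = (1/n) A R^(2/3) S^(1/2) = (1/0.032) × 27.93 × 1.662^(2/3) × 0.00071^(1/2) = 32.6 m³/s.

Q = 32.6 m³/s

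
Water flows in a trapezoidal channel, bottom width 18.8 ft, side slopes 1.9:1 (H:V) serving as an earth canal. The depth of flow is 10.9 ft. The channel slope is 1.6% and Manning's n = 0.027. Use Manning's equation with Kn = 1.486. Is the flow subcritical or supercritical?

supercritical

With bottom width b = 18.8 ft and side slope z = 1.9: A = (b + zy)y = (18.8 + 1.9×10.9)×10.9 = 430.7 ft²; P = b + 2y√(1+z²) = 18.8 + 2×10.9×2.147 = 65.61 ft.
Hydraulic radius R = A/P = 430.7/65.61 = 6.564 ft.
V = (1.486/n) R^(2/3) √S = (1.486/0.027) × 6.564^(2/3) × √0.016 = 24.41 ft/s. Hydraulic depth D_h = A/T = 430.7/60.22 = 7.151 ft.
Froude number Fr = V/√(g·D_h) = 24.41/√(32.2×7.151) = 1.61, which is greater than 1, so the flow is supercritical.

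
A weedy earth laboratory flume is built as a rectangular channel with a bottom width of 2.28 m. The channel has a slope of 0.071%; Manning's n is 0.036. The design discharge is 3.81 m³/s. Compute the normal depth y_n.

Manning's equation rearranged: A R^(2/3) = nQ / (1·√S) = 0.036 × 3.81 / (√0.00071) = 5.148.
Trying y = 3.01 m: A R^(2/3) = 6.046 — high.
Trying y = 2.05 m: A R^(2/3) = 3.798 — low.
Trying y = 2.63 m: A R^(2/3) = 5.147 — close enough.

y_n = 2.63 m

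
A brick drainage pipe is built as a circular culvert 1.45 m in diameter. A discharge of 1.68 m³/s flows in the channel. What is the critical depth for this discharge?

At critical depth, Q² T / (g A³) = 1, i.e. A³/T = Q²/g = 1.68²/9.81 = 0.2877.
Try y = 0.581 m: A³/T = 0.1663 — too small.
Try y = 0.743 m: A³/T = 0.4263 — too large.
Try y = 0.67 m: A³/T = 0.2871 — ≈ 0.2877.

y_c = 0.67 m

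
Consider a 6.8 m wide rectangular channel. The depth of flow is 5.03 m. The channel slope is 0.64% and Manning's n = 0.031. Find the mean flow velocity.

Flow area A = b·y = 6.8 × 5.03 = 34.2 m². Wetted perimeter P = b + 2y = 6.8 + 2×5.03 = 16.86 m.
Hydraulic radius R = A/P = 34.2/16.86 = 2.029 m.
From Manning's equation, V = (1/n) R^(2/3) S^(1/2) = (1/0.031) × 2.029^(2/3) × 0.0064^(1/2) = 4.14 m/s.

V = 4.14 m/s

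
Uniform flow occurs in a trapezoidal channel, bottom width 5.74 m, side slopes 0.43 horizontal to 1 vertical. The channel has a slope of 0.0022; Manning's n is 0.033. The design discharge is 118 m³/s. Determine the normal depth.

y_n = 5.52 m

Manning's equation rearranged: A R^(2/3) = nQ / (1·√S) = 0.033 × 118 / (√0.0022) = 83.02.
Try y = 4.86 m: A R^(2/3) = 66.91 — low.
Try y = 6.56 m: A R^(2/3) = 111.7 — high.
Try y = 5.52 m: A R^(2/3) = 82.99 — matches.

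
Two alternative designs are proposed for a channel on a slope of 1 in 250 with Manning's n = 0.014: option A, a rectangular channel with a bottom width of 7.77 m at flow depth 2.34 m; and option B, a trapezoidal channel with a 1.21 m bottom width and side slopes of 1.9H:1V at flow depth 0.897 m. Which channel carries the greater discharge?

Channel A: Flow area A = b·y = 7.77 × 2.34 = 18.18 m². Wetted perimeter P = b + 2y = 7.77 + 2×2.34 = 12.45 m. Hydraulic radius R = A/P = 18.18/12.45 = 1.46 m. Q_A = (1/0.014)·18.18·1.46^(2/3)·√0.004 = 105.7 m³/s.
Channel B: With bottom width b = 1.21 m and side slope z = 1.9: A = (b + zy)y = (1.21 + 1.9×0.897)×0.897 = 2.614 m²; P = b + 2y√(1+z²) = 1.21 + 2×0.897×2.147 = 5.062 m. Hydraulic radius R = A/P = 2.614/5.062 = 0.5164 m. Q_B = (1/0.014)·2.614·0.5164^(2/3)·√0.004 = 7.602 m³/s.
Q_A = 105.7 m³/s vs Q_B = 7.602 m³/s, so channel A carries more.

channel A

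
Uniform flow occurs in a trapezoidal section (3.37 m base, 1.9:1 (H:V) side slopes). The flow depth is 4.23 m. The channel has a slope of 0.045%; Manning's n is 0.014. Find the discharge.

With bottom width b = 3.37 m and side slope z = 1.9: A = (b + zy)y = (3.37 + 1.9×4.23)×4.23 = 48.25 m²; P = b + 2y√(1+z²) = 3.37 + 2×4.23×2.147 = 21.53 m.
Hydraulic radius R = A/P = 48.25/21.53 = 2.241 m.
Manning's equation: Q = (1/n) A R^(2/3) S^(1/2) = (1/0.014) × 48.25 × 2.241^(2/3) × 0.00045^(1/2) = 125 m³/s.

Q = 125 m³/s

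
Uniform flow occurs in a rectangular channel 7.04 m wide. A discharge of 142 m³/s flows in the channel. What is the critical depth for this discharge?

For a rectangular channel, critical depth y_c = (q²/g)^(1/3) where q = Q/b = 142/7.04 = 20.17 m²/s.
So y_c = (20.17²/9.81)^(1/3) = 3.46 m.

y_c = 3.46 m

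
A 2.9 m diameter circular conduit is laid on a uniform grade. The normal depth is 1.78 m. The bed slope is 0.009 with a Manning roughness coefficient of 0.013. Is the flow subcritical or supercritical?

supercritical

For a circular section of diameter D = 2.9 m at depth y = 1.78 m, the central angle is θ = 2 arccos(1 − 2y/D) = 3.601 rad. Then A = (D²/8)(θ − sin θ) = 4.251 m² and P = Dθ/2 = 5.221 m.
Hydraulic radius R = A/P = 4.251/5.221 = 0.8142 m.
V = (1/n) R^(2/3) √S = (1/0.013) × 0.8142^(2/3) × √0.009 = 6.363 m/s. Hydraulic depth D_h = A/T = 4.251/2.824 = 1.505 m.
Froude number Fr = V/√(g·D_h) = 6.363/√(9.81×1.505) = 1.66, which is greater than 1, so the flow is supercritical.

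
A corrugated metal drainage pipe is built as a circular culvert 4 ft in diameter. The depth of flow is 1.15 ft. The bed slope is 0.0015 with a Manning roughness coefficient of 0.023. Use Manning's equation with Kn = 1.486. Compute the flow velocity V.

For a circular section of diameter D = 4 ft at depth y = 1.15 ft, the central angle is θ = 2 arccos(1 − 2y/D) = 2.264 rad. Then A = (D²/8)(θ − sin θ) = 2.989 ft² and P = Dθ/2 = 4.527 ft.
Hydraulic radius R = A/P = 2.989/4.527 = 0.6601 ft.
From Manning's equation, V = (1.486/n) R^(2/3) S^(1/2) = (1.486/0.023) × 0.6601^(2/3) × 0.0015^(1/2) = 1.9 ft/s.

V = 1.9 ft/s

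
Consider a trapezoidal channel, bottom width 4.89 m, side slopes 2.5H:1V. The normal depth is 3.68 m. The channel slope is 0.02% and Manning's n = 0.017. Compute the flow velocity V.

With bottom width b = 4.89 m and side slope z = 2.5: A = (b + zy)y = (4.89 + 2.5×3.68)×3.68 = 51.85 m²; P = b + 2y√(1+z²) = 4.89 + 2×3.68×2.693 = 24.71 m.
Hydraulic radius R = A/P = 51.85/24.71 = 2.099 m.
From Manning's equation, V = (1/n) R^(2/3) S^(1/2) = (1/0.017) × 2.099^(2/3) × 0.0002^(1/2) = 1.36 m/s.

V = 1.36 m/s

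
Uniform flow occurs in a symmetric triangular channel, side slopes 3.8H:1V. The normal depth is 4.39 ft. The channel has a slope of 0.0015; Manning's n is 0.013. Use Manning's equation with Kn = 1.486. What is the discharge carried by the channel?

Q = 536 ft³/s

For a triangular section with side slope z = 3.8: A = zy² = 3.8×4.39² = 73.23 ft²; P = 2y√(1+z²) = 2×4.39×3.929 = 34.5 ft.
Hydraulic radius R = A/P = 73.23/34.5 = 2.123 ft.
Manning's equation: Q = (1.486/n) A R^(2/3) S^(1/2) = (1.486/0.013) × 73.23 × 2.123^(2/3) × 0.0015^(1/2) = 536 ft³/s.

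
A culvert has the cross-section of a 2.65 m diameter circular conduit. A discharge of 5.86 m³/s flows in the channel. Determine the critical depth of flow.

At critical depth, Q² T / (g A³) = 1, i.e. A³/T = Q²/g = 5.86²/9.81 = 3.5.
Trying y = 1.2 m: A³/T = 5.419 — high.
Trying y = 1.07 m: A³/T = 3.491 — matches.

y_c = 1.07 m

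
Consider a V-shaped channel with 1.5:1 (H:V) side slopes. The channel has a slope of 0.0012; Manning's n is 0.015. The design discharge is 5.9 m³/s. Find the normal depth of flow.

y_n = 1.52 m

Manning's equation rearranged: A R^(2/3) = nQ / (1·√S) = 0.015 × 5.9 / (√0.0012) = 2.555.
At y = 1.72 m: A R^(2/3) = 3.55 — too large.
At y = 1.14 m: A R^(2/3) = 1.186 — too small.
At y = 1.52 m: A R^(2/3) = 2.553 — close enough.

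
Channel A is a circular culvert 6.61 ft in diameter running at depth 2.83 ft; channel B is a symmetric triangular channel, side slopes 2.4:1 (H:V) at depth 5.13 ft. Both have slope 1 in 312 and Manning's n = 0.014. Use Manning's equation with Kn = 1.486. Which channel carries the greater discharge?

Channel A: For a circular section of diameter D = 6.61 ft at depth y = 2.83 ft, the central angle is θ = 2 arccos(1 − 2y/D) = 2.853 rad. Then A = (D²/8)(θ − sin θ) = 14.03 ft² and P = Dθ/2 = 9.43 ft. Hydraulic radius R = A/P = 14.03/9.43 = 1.488 ft. Q_A = (1.486/0.014)·14.03·1.488^(2/3)·√0.003205 = 109.9 ft³/s.
Channel B: For a triangular section with side slope z = 2.4: A = zy² = 2.4×5.13² = 63.16 ft²; P = 2y√(1+z²) = 2×5.13×2.6 = 26.68 ft. Hydraulic radius R = A/P = 63.16/26.68 = 2.368 ft. Q_B = (1.486/0.014)·63.16·2.368^(2/3)·√0.003205 = 674.2 ft³/s.
Q_A = 109.9 ft³/s vs Q_B = 674.2 ft³/s, so channel B carries more.

channel B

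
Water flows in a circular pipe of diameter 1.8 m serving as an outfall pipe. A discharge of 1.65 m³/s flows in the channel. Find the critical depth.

y_c = 0.622 m

At critical depth, Q² T / (g A³) = 1, i.e. A³/T = Q²/g = 1.65²/9.81 = 0.2775.
Try y = 0.533 m: A³/T = 0.1525 — short.
Try y = 0.622 m: A³/T = 0.2772 — matches.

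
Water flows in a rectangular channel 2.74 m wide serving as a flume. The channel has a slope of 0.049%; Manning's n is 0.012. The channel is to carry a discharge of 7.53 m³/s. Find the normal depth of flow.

Manning's equation rearranged: A R^(2/3) = nQ / (1·√S) = 0.012 × 7.53 / (√0.00049) = 4.082.
At y = 1.43 m: A R^(2/3) = 3.088 — short.
At y = 2.01 m: A R^(2/3) = 4.804 — over.
At y = 1.77 m: A R^(2/3) = 4.082 — close enough.

y_n = 1.77 m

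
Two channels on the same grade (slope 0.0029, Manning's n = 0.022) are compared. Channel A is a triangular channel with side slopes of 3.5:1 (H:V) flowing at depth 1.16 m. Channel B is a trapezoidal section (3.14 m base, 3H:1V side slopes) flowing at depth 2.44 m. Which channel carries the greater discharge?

channel B

Channel A: For a triangular section with side slope z = 3.5: A = zy² = 3.5×1.16² = 4.71 m²; P = 2y√(1+z²) = 2×1.16×3.64 = 8.445 m. Hydraulic radius R = A/P = 4.71/8.445 = 0.5577 m. Q_A = (1/0.022)·4.71·0.5577^(2/3)·√0.0029 = 7.811 m³/s.
Channel B: With bottom width b = 3.14 m and side slope z = 3: A = (b + zy)y = (3.14 + 3×2.44)×2.44 = 25.52 m²; P = b + 2y√(1+z²) = 3.14 + 2×2.44×3.162 = 18.57 m. Hydraulic radius R = A/P = 25.52/18.57 = 1.374 m. Q_B = (1/0.022)·25.52·1.374^(2/3)·√0.0029 = 77.22 m³/s.
Q_A = 7.811 m³/s vs Q_B = 77.22 m³/s, so channel B carries more.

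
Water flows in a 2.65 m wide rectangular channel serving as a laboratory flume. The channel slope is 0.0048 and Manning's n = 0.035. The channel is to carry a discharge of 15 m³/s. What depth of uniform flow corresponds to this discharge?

Manning's equation rearranged: A R^(2/3) = nQ / (1·√S) = 0.035 × 15 / (√0.0048) = 7.578.
At y = 3.78 m: A R^(2/3) = 9.89 — high.
At y = 2.7 m: A R^(2/3) = 6.614 — low.
At y = 3.02 m: A R^(2/3) = 7.575 — close enough.

y_n = 3.02 m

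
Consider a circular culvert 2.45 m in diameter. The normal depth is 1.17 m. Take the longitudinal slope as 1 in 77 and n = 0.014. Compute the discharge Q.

For a circular section of diameter D = 2.45 m at depth y = 1.17 m, the central angle is θ = 2 arccos(1 − 2y/D) = 3.052 rad. Then A = (D²/8)(θ − sin θ) = 2.222 m² and P = Dθ/2 = 3.738 m.
Hydraulic radius R = A/P = 2.222/3.738 = 0.5945 m.
Manning's equation: Q = (1/n) A R^(2/3) S^(1/2) = (1/0.014) × 2.222 × 0.5945^(2/3) × 0.01299^(1/2) = 12.8 m³/s.

Q = 12.8 m³/s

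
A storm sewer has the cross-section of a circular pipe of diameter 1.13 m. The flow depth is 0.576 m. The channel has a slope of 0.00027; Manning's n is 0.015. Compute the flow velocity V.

V = 0.475 m/s

For a circular section of diameter D = 1.13 m at depth y = 0.576 m, the central angle is θ = 2 arccos(1 − 2y/D) = 3.181 rad. Then A = (D²/8)(θ − sin θ) = 0.5139 m² and P = Dθ/2 = 1.797 m.
Hydraulic radius R = A/P = 0.5139/1.797 = 0.286 m.
From Manning's equation, V = (1/n) R^(2/3) S^(1/2) = (1/0.015) × 0.286^(2/3) × 0.00027^(1/2) = 0.475 m/s.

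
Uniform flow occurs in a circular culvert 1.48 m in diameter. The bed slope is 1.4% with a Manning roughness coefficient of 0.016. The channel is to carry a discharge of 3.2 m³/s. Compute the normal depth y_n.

Manning's equation rearranged: A R^(2/3) = nQ / (1·√S) = 0.016 × 3.2 / (√0.014) = 0.4327.
Trying y = 0.497 m: A R^(2/3) = 0.2156 — short.
Trying y = 0.837 m: A R^(2/3) = 0.5431 — over.
Trying y = 0.73 m: A R^(2/3) = 0.4332 — matches.

y_n = 0.73 m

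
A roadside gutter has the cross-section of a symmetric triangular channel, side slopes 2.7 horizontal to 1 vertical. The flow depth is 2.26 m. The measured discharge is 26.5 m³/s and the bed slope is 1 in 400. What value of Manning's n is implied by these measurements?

For a triangular section with side slope z = 2.7: A = zy² = 2.7×2.26² = 13.79 m²; P = 2y√(1+z²) = 2×2.26×2.879 = 13.01 m.
Hydraulic radius R = A/P = 13.79/13.01 = 1.06 m.
Rearranging Manning's equation: n = (1/Q) A R^(2/3) S^(1/2) = (1/26.5) × 13.79 × 1.06^(2/3) × √0.0025 = 0.027.

n = 0.027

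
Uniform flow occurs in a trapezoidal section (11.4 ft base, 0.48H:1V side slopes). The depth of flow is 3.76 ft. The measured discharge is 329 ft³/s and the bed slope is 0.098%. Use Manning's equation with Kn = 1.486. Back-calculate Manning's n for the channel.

n = 0.013

With bottom width b = 11.4 ft and side slope z = 0.48: A = (b + zy)y = (11.4 + 0.48×3.76)×3.76 = 49.65 ft²; P = b + 2y√(1+z²) = 11.4 + 2×3.76×1.109 = 19.74 ft.
Hydraulic radius R = A/P = 49.65/19.74 = 2.515 ft.
Rearranging Manning's equation: n = (1.486/Q) A R^(2/3) S^(1/2) = (1.486/329) × 49.65 × 2.515^(2/3) × √0.00098 = 0.013.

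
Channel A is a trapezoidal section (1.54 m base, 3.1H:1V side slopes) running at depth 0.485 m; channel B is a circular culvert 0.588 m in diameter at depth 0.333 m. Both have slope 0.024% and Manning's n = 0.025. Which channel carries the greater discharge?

Channel A: With bottom width b = 1.54 m and side slope z = 3.1: A = (b + zy)y = (1.54 + 3.1×0.485)×0.485 = 1.476 m²; P = b + 2y√(1+z²) = 1.54 + 2×0.485×3.257 = 4.7 m. Hydraulic radius R = A/P = 1.476/4.7 = 0.3141 m. Q_A = (1/0.025)·1.476·0.3141^(2/3)·√0.00024 = 0.4227 m³/s.
Channel B: For a circular section of diameter D = 0.588 m at depth y = 0.333 m, the central angle is θ = 2 arccos(1 − 2y/D) = 3.408 rad. Then A = (D²/8)(θ − sin θ) = 0.1586 m² and P = Dθ/2 = 1.002 m. Hydraulic radius R = A/P = 0.1586/1.002 = 0.1583 m. Q_B = (1/0.025)·0.1586·0.1583^(2/3)·√0.00024 = 0.02877 m³/s.
Q_A = 0.4227 m³/s vs Q_B = 0.02877 m³/s, so channel A carries more.

channel A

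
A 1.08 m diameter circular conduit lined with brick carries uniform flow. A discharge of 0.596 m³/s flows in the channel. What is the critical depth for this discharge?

y_c = 0.427 m

At critical depth, Q² T / (g A³) = 1, i.e. A³/T = Q²/g = 0.596²/9.81 = 0.03621.
Trying y = 0.472 m: A³/T = 0.05318 — over.
Trying y = 0.3 m: A³/T = 0.009255 — short.
Trying y = 0.427 m: A³/T = 0.03621 — close enough.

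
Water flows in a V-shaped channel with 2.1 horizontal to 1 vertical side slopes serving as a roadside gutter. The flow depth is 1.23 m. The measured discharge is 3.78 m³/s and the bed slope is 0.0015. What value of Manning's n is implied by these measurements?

For a triangular section with side slope z = 2.1: A = zy² = 2.1×1.23² = 3.177 m²; P = 2y√(1+z²) = 2×1.23×2.326 = 5.722 m.
Hydraulic radius R = A/P = 3.177/5.722 = 0.5553 m.
Rearranging Manning's equation: n = (1/Q) A R^(2/3) S^(1/2) = (1/3.78) × 3.177 × 0.5553^(2/3) × √0.0015 = 0.022.

n = 0.022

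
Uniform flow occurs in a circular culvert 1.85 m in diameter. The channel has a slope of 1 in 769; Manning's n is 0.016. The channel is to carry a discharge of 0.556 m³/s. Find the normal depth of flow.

y_n = 0.49 m

Manning's equation rearranged: A R^(2/3) = nQ / (1·√S) = 0.016 × 0.556 / (√0.0013) = 0.2467.
Try y = 0.34 m: A R^(2/3) = 0.1186 — low.
Try y = 0.605 m: A R^(2/3) = 0.3716 — high.
Try y = 0.49 m: A R^(2/3) = 0.2468 — close enough.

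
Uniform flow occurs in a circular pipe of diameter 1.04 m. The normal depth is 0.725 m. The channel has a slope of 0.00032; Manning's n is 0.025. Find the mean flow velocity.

V = 0.326 m/s

For a circular section of diameter D = 1.04 m at depth y = 0.725 m, the central angle is θ = 2 arccos(1 − 2y/D) = 3.952 rad. Then A = (D²/8)(θ − sin θ) = 0.6323 m² and P = Dθ/2 = 2.055 m.
Hydraulic radius R = A/P = 0.6323/2.055 = 0.3077 m.
From Manning's equation, V = (1/n) R^(2/3) S^(1/2) = (1/0.025) × 0.3077^(2/3) × 0.00032^(1/2) = 0.326 m/s.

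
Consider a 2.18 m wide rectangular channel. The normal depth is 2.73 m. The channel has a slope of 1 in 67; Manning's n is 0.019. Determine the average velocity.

Flow area A = b·y = 2.18 × 2.73 = 5.951 m². Wetted perimeter P = b + 2y = 2.18 + 2×2.73 = 7.64 m.
Hydraulic radius R = A/P = 5.951/7.64 = 0.779 m.
From Manning's equation, V = (1/n) R^(2/3) S^(1/2) = (1/0.019) × 0.779^(2/3) × 0.01493^(1/2) = 5.44 m/s.

V = 5.44 m/s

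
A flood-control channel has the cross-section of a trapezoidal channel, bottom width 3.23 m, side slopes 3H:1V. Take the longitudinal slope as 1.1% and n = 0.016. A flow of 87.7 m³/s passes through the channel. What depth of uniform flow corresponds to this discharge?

Manning's equation rearranged: A R^(2/3) = nQ / (1·√S) = 0.016 × 87.7 / (√0.011) = 13.38.
Trying y = 1.48 m: A R^(2/3) = 10.59 — short.
Trying y = 1.89 m: A R^(2/3) = 18.01 — over.
Trying y = 1.65 m: A R^(2/3) = 13.39 — matches.

y_n = 1.65 m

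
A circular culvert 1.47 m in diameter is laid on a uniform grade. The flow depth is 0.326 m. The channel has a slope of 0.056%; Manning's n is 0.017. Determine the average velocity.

For a circular section of diameter D = 1.47 m at depth y = 0.326 m, the central angle is θ = 2 arccos(1 − 2y/D) = 1.961 rad. Then A = (D²/8)(θ − sin θ) = 0.28 m² and P = Dθ/2 = 1.442 m.
Hydraulic radius R = A/P = 0.28/1.442 = 0.1942 m.
From Manning's equation, V = (1/n) R^(2/3) S^(1/2) = (1/0.017) × 0.1942^(2/3) × 0.00056^(1/2) = 0.467 m/s.

V = 0.467 m/s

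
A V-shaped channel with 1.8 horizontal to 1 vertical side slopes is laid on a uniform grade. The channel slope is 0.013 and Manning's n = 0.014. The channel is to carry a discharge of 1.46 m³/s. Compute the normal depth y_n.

y_n = 0.518 m

Manning's equation rearranged: A R^(2/3) = nQ / (1·√S) = 0.014 × 1.46 / (√0.013) = 0.1793.
At y = 0.463 m: A R^(2/3) = 0.133 — too small.
At y = 0.662 m: A R^(2/3) = 0.3451 — too large.
At y = 0.518 m: A R^(2/3) = 0.1794 — matches.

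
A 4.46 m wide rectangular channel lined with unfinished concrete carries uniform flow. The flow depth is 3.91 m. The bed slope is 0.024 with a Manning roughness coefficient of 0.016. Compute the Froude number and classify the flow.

supercritical

Flow area A = b·y = 4.46 × 3.91 = 17.44 m². Wetted perimeter P = b + 2y = 4.46 + 2×3.91 = 12.28 m.
Hydraulic radius R = A/P = 17.44/12.28 = 1.42 m.
V = (1/n) R^(2/3) √S = (1/0.016) × 1.42^(2/3) × √0.024 = 12.23 m/s. Hydraulic depth D_h = A/T = 17.44/4.46 = 3.91 m.
Froude number Fr = V/√(g·D_h) = 12.23/√(9.81×3.91) = 1.98, which is greater than 1, so the flow is supercritical.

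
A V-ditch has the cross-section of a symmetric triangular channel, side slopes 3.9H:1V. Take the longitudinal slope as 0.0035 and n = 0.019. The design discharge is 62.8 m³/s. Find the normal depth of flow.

y_n = 2.22 m

Manning's equation rearranged: A R^(2/3) = nQ / (1·√S) = 0.019 × 62.8 / (√0.0035) = 20.17.
Trying y = 2.79 m: A R^(2/3) = 37.11 — high.
Trying y = 2.22 m: A R^(2/3) = 20.17 — ≈ 20.17.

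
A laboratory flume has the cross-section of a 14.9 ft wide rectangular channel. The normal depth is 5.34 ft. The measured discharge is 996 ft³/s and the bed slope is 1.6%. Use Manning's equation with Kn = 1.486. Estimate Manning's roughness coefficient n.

Flow area A = b·y = 14.9 × 5.34 = 79.57 ft². Wetted perimeter P = b + 2y = 14.9 + 2×5.34 = 25.58 ft.
Hydraulic radius R = A/P = 79.57/25.58 = 3.11 ft.
Rearranging Manning's equation: n = (1.486/Q) A R^(2/3) S^(1/2) = (1.486/996) × 79.57 × 3.11^(2/3) × √0.016 = 0.032.

n = 0.032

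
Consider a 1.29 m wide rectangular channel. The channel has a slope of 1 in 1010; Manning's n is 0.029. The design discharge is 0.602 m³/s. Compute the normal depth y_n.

y_n = 0.842 m

Manning's equation rearranged: A R^(2/3) = nQ / (1·√S) = 0.029 × 0.602 / (√0.0009901) = 0.5548.
Try y = 0.96 m: A R^(2/3) = 0.6563 — too large.
Try y = 0.729 m: A R^(2/3) = 0.4601 — too small.
Try y = 0.842 m: A R^(2/3) = 0.555 — matches.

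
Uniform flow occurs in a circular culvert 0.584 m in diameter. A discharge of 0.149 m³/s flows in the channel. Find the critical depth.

y_c = 0.25 m

At critical depth, Q² T / (g A³) = 1, i.e. A³/T = Q²/g = 0.149²/9.81 = 0.002263.
Try y = 0.175 m: A³/T = 0.0005743 — too small.
Try y = 0.271 m: A³/T = 0.003093 — too large.
Try y = 0.25 m: A³/T = 0.002271 — close enough.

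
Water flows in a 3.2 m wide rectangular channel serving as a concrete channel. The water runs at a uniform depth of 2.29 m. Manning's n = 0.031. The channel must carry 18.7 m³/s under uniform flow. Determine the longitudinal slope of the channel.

S = 0.00678

Flow area A = b·y = 3.2 × 2.29 = 7.328 m². Wetted perimeter P = b + 2y = 3.2 + 2×2.29 = 7.78 m.
Hydraulic radius R = A/P = 7.328/7.78 = 0.9419 m.
From Manning's equation, S = [nQ / (1 A R^(2/3))]² = [0.031 × 18.7 / (1 × 7.328 × 0.9419^(2/3))]² = 0.00678.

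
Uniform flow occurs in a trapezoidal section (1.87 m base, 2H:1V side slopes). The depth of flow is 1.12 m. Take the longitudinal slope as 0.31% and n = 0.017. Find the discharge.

Q = 11.5 m³/s

With bottom width b = 1.87 m and side slope z = 2: A = (b + zy)y = (1.87 + 2×1.12)×1.12 = 4.603 m²; P = b + 2y√(1+z²) = 1.87 + 2×1.12×2.236 = 6.879 m.
Hydraulic radius R = A/P = 4.603/6.879 = 0.6692 m.
Manning's equation: Q = (1/n) A R^(2/3) S^(1/2) = (1/0.017) × 4.603 × 0.6692^(2/3) × 0.0031^(1/2) = 11.5 m³/s.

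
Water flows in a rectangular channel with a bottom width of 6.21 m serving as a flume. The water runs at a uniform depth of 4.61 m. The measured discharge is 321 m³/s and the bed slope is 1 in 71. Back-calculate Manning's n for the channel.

n = 0.016

Flow area A = b·y = 6.21 × 4.61 = 28.63 m². Wetted perimeter P = b + 2y = 6.21 + 2×4.61 = 15.43 m.
Hydraulic radius R = A/P = 28.63/15.43 = 1.855 m.
Rearranging Manning's equation: n = (1/Q) A R^(2/3) S^(1/2) = (1/321) × 28.63 × 1.855^(2/3) × √0.01408 = 0.016.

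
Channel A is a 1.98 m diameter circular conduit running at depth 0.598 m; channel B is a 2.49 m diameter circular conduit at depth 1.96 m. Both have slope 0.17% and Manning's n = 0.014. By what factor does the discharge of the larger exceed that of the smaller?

Channel A: For a circular section of diameter D = 1.98 m at depth y = 0.598 m, the central angle is θ = 2 arccos(1 − 2y/D) = 2.327 rad. Then A = (D²/8)(θ − sin θ) = 0.7842 m² and P = Dθ/2 = 2.304 m. Hydraulic radius R = A/P = 0.7842/2.304 = 0.3403 m. Q_A = (1/0.014)·0.7842·0.3403^(2/3)·√0.0017 = 1.126 m³/s.
Channel B: For a circular section of diameter D = 2.49 m at depth y = 1.96 m, the central angle is θ = 2 arccos(1 − 2y/D) = 4.365 rad. Then A = (D²/8)(θ − sin θ) = 4.112 m² and P = Dθ/2 = 5.435 m. Hydraulic radius R = A/P = 4.112/5.435 = 0.7566 m. Q_B = (1/0.014)·4.112·0.7566^(2/3)·√0.0017 = 10.05 m³/s.
The larger discharge is 10.05 m³/s and the smaller is 1.126 m³/s; the ratio is 8.93.

8.93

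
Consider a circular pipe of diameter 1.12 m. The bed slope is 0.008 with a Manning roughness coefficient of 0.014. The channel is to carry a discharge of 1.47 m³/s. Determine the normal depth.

y_n = 0.59 m

Manning's equation rearranged: A R^(2/3) = nQ / (1·√S) = 0.014 × 1.47 / (√0.008) = 0.2301.
Trying y = 0.732 m: A R^(2/3) = 0.3214 — high.
Trying y = 0.473 m: A R^(2/3) = 0.1568 — low.
Trying y = 0.59 m: A R^(2/3) = 0.2301 — ≈ 0.2301.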